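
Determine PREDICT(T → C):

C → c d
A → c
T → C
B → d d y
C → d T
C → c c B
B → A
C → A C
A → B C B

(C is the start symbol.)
PREDICT(T → C) = (FIRST(RHS) \ {ε}) ∪ (FOLLOW(T) if ε ∈ FIRST(RHS), i.e. RHS ⇒* ε)
FIRST(C) = { 'c', 'd' }
FIRST(C) = { 'c', 'd' }
ε ∉ FIRST(C), so FOLLOW(T) is not added.
PREDICT(T → C) = { 'c', 'd' }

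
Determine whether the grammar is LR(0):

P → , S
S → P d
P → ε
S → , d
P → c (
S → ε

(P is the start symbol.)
A grammar is LR(0) if no state in the canonical LR(0) collection has:
  - both a shift item (dot before a terminal) and a complete item (shift-reduce conflict), or
  - two or more complete items (reduce-reduce conflict; the accept item [P' → P .] counts as a complete item here).

Augment with P' → P and build the canonical LR(0) collection (I0 = CLOSURE({[P' → . P]}), then GOTO on every symbol after a dot until no new states appear). It has 10 states:
  I0: { [P → . , S], [P → . c (], [P → .], [P' → . P] }  — shift, reduce
  I1: { [P → , . S], [P → . , S], [P → . c (], [P → .], [S → . , d], [S → . P d], [S → .] }  — shift, 2 reduces
  I2: { [P' → P .] }  — accept
  I3: { [P → c . (] }  — shift
  I4: { [P → c ( .] }  — reduce
  I5: { [P → , . S], [P → . , S], [P → . c (], [P → .], [S → , . d], [S → . , d], [S → . P d], [S → .] }  — shift, 2 reduces
  I6: { [S → P . d] }  — shift
  I7: { [P → , S .] }  — reduce
  I8: { [S → P d .] }  — reduce
  I9: { [S → , d .] }  — reduce

Conflict in state I0:
  Shift-reduce conflict between [P → .] and [P → . , S]
So the grammar is NOT LR(0).

Answer: No. Shift-reduce conflict between [P → .] and [P → . , S]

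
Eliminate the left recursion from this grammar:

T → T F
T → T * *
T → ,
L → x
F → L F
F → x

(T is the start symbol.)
T is directly left-recursive. The standard transformation for
  A → A α₁ | ... | A α_m | β₁ | ... | β_n
is
  A  → β₁ A' | ... | β_n A'
  A' → α₁ A' | ... | α_m A' | ε

T → , becomes T → , T'
T → T F becomes T' → F T'
T → T * * becomes T' → * * T'
Add T' → ε

Productions for other non-terminals are unchanged:
  L → x
  F → L F
  F → x

Resulting grammar:
T → , T'
T' → F T'
T' → * * T'
T' → ε
L → x
F → L F
F → x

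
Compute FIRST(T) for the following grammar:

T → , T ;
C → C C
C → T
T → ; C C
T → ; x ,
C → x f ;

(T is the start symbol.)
From T → , T ;:
  - ',' is a terminal: add ',' and stop
From T → ; C C:
  - ';' is a terminal: add ';' and stop
From T → ; x ,:
  - ';' is a terminal: add ';' and stop

Collecting: FIRST(T) = { ',', ';' }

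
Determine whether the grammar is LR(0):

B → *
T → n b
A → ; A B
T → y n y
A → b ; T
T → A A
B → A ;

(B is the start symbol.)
A grammar is LR(0) if no state in the canonical LR(0) collection has:
  - both a shift item (dot before a terminal) and a complete item (shift-reduce conflict), or
  - two or more complete items (reduce-reduce conflict; the accept item [B' → B .] counts as a complete item here).

Augment with B' → B and build the canonical LR(0) collection (I0 = CLOSURE({[B' → . B]}), then GOTO on every symbol after a dot until no new states appear). It has 18 states:
  I0: { [A → . ; A B], [A → . b ; T], [B → . *], [B → . A ;], [B' → . B] }  — shift
  I1: { [B → * .] }  — reduce
  I2: { [A → . ; A B], [A → . b ; T], [A → ; . A B] }  — shift
  I3: { [B → A . ;] }  — shift
  I4: { [B' → B .] }  — accept
  I5: { [A → b . ; T] }  — shift
  I6: { [A → . ; A B], [A → . b ; T], [A → b ; . T], [T → . A A], [T → . n b], [T → . y n y] }  — shift
  I7: { [A → . ; A B], [A → . b ; T], [T → A . A] }  — shift
  I8: { [A → b ; T .] }  — reduce
  I9: { [T → n . b] }  — shift
  I10: { [T → y . n y] }  — shift
  I11: { [T → y n . y] }  — shift
  I12: { [T → y n y .] }  — reduce
  I13: { [T → n b .] }  — reduce
  I14: { [T → A A .] }  — reduce
  I15: { [B → A ; .] }  — reduce
  I16: { [A → . ; A B], [A → . b ; T], [A → ; A . B], [B → . *], [B → . A ;] }  — shift
  I17: { [A → ; A B .] }  — reduce

Every state is either a pure shift/goto state or contains exactly one complete item and nothing to shift — no conflicts. The grammar is LR(0).

Answer: Yes, the grammar is LR(0)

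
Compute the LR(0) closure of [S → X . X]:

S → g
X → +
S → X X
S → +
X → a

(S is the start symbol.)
{ [S → X . X], [X → . +], [X → . a] }

Start with: [S → X . X]
  [S → X . X] has the dot before X: add [X → . +], [X → . a]
No further items can be added.

CLOSURE = { [S → X . X], [X → . +], [X → . a] }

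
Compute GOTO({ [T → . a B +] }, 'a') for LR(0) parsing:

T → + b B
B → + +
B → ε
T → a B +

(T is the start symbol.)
{ [B → . + +], [B → .], [T → a . B +] }

GOTO(I, 'a') = CLOSURE({ [A → αX.β] : [A → α.Xβ] ∈ I, X = 'a' })

Items with dot before 'a', with the dot advanced:
  [T → . a B +] → [T → a . B +]
Closure of the advanced items:
  [T → a . B +] has the dot before B: add [B → . + +], [B → .]

GOTO = { [B → . + +], [B → .], [T → a . B +] }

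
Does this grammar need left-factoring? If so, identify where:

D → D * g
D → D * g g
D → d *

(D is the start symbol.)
Yes, D has productions with common prefix 'D * g'

Left-factoring is needed when two productions for the same non-terminal
share a common prefix on the right-hand side.

Productions for D:
  D → D * g
  D → D * g g
  D → d *

Found common prefix 'D * g' in productions for D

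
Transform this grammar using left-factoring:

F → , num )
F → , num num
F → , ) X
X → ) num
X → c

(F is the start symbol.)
F → , F'
F' → num F''
F'' → )
F'' → num
F' → ) X
X → ) num
X → c

Left-factoring transforms A → αβ₁ | αβ₂ into A → αA' and A' → β₁ | β₂
(α is the longest common prefix among the alternatives). Repeat until
no nonterminal has two alternatives with a common prefix.

Round 1: F has alternatives sharing prefix ','. Introduce F': F → , F'
  Add: F' → num )
  Add: F' → num num
  Add: F' → ) X

Round 2: F' has alternatives sharing prefix 'num'. Introduce F'': F' → num F''
  Add: F'' → )
  Add: F'' → num

No remaining common prefixes — done.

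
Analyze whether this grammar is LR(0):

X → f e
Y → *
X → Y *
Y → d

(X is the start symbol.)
Yes, the grammar is LR(0)

A grammar is LR(0) if no state in the canonical LR(0) collection has:
  - both a shift item (dot before a terminal) and a complete item (shift-reduce conflict), or
  - two or more complete items (reduce-reduce conflict; the accept item [X' → X .] counts as a complete item here).

Augment with X' → X and build the canonical LR(0) collection (I0 = CLOSURE({[X' → . X]}), then GOTO on every symbol after a dot until no new states appear). It has 8 states:
  I0: { [X → . Y *], [X → . f e], [X' → . X], [Y → . *], [Y → . d] }  — shift
  I1: { [Y → * .] }  — reduce
  I2: { [X' → X .] }  — accept
  I3: { [X → Y . *] }  — shift
  I4: { [Y → d .] }  — reduce
  I5: { [X → f . e] }  — shift
  I6: { [X → f e .] }  — reduce
  I7: { [X → Y * .] }  — reduce

Every state is either a pure shift/goto state or contains exactly one complete item and nothing to shift — no conflicts. The grammar is LR(0).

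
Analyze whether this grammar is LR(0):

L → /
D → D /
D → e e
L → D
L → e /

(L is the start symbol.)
No. Shift-reduce conflict between [L → D .] and [D → D . /]

Augment with L' → L and build the canonical LR(0) collection (I0 = CLOSURE({[L' → . L]}), then GOTO on every symbol after a dot until no new states appear). It has 8 states:
  I0: { [D → . D /], [D → . e e], [L → . /], [L → . D], [L → . e /], [L' → . L] }  — shift
  I1: { [L → / .] }  — reduce
  I2: { [D → D . /], [L → D .] }  — shift, reduce
  I3: { [L' → L .] }  — accept
  I4: { [D → e . e], [L → e . /] }  — shift
  I5: { [L → e / .] }  — reduce
  I6: { [D → e e .] }  — reduce
  I7: { [D → D / .] }  — reduce

Conflict in state I2:
  Shift-reduce conflict between [L → D .] and [D → D . /]
So the grammar is NOT LR(0).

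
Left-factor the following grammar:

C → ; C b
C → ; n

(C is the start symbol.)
C → ; C'
C' → C b
C' → n

Left-factoring transforms A → αβ₁ | αβ₂ into A → αA' and A' → β₁ | β₂
(α is the longest common prefix among the alternatives). Repeat until
no nonterminal has two alternatives with a common prefix.

Round 1: C has alternatives sharing prefix ';'. Introduce C': C → ; C'
  Add: C' → C b
  Add: C' → n

No remaining common prefixes — done.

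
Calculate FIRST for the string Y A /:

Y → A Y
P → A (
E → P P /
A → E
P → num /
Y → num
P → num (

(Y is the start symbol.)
FIRST sets of the non-terminals involved (from the grammar, by fixed-point iteration):
  FIRST(Y) = { 'num' }

To compute FIRST(Y A /), process the symbols left to right:
Symbol Y is a non-terminal. Add FIRST(Y) \ {ε} = { 'num' }
Y is not nullable (ε ∉ FIRST(Y)), so stop here.
FIRST(Y A /) = { 'num' }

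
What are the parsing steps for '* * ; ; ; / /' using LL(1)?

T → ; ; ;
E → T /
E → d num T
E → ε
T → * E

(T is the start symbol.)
Stack is shown with the top on the left.

Stack        Input            Action
------------------------------------
T $          * * ; ; ; / / $  output T → * E
* E $        * * ; ; ; / / $  match '*'
E $          * ; ; ; / / $    output E → T /
T / $        * ; ; ; / / $    output T → * E
* E / $      * ; ; ; / / $    match '*'
E / $        ; ; ; / / $      output E → T /
T / / $      ; ; ; / / $      output T → ; ; ;
; ; ; / / $  ; ; ; / / $      match ';'
; ; / / $    ; ; / / $        match ';'
; / / $      ; / / $          match ';'
/ / $        / / $            match '/'
/ $          / $              match '/'
$            $                accept

The string is accepted.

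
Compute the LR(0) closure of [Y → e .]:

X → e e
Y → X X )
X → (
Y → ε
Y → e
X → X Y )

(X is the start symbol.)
To compute CLOSURE, for each item [A → α.Bβ] where B is a non-terminal, add [B → .γ] for all productions B → γ; repeat for the newly added items until nothing changes.

Start with: [Y → e .]
The dot is at the end, so nothing is added.

CLOSURE = { [Y → e .] }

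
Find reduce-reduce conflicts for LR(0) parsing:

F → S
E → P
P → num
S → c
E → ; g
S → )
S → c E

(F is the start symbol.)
Augment with F' → F and build the canonical LR(0) collection (I0 = CLOSURE({[F' → . F]}), then GOTO on every symbol after a dot until no new states appear). It has 10 states:
  I0: { [F → . S], [F' → . F], [S → . )], [S → . c E], [S → . c] }  — shift
  I1: { [S → ) .] }  — reduce
  I2: { [F' → F .] }  — accept
  I3: { [F → S .] }  — reduce
  I4: { [E → . ; g], [E → . P], [P → . num], [S → c . E], [S → c .] }  — shift, reduce
  I5: { [E → ; . g] }  — shift
  I6: { [S → c E .] }  — reduce
  I7: { [E → P .] }  — reduce
  I8: { [P → num .] }  — reduce
  I9: { [E → ; g .] }  — reduce

No state contains more than one complete item.

Answer: No reduce-reduce conflicts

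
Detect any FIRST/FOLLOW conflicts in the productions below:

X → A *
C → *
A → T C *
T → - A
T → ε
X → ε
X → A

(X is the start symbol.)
No FIRST/FOLLOW conflicts.

A FIRST/FOLLOW conflict occurs when a non-terminal N has a nullable alternative N → β (β ⇒* ε) and another alternative N → α with FIRST(α) ∩ FOLLOW(N) ≠ ∅: on such a lookahead the parser cannot decide between expanding α and letting N vanish via β.

Nullable non-terminals: T, X.
FIRST sets used below: FIRST(A) = { '*', '-' }

T: nullable alternative(s) T → ε; FOLLOW(T) = { '*' }
  T → - A: FIRST \ {ε} = { '-' } — disjoint from FOLLOW(T)
  T → ε: FIRST \ {ε} = { } — this is the only nullable alternative, skip

X: nullable alternative(s) X → ε; FOLLOW(X) = { $ }
  X → A *: FIRST \ {ε} = { '*', '-' } — disjoint from FOLLOW(X)
  X → ε: FIRST \ {ε} = { } — this is the only nullable alternative, skip
  X → A: FIRST \ {ε} = { '*', '-' } — disjoint from FOLLOW(X)

A, C have no nullable alternative, so no FIRST/FOLLOW check is needed there.

No FIRST/FOLLOW conflicts found.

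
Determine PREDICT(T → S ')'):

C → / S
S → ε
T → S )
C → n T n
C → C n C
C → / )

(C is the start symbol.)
{ ')' }

PREDICT(T → S ')') = (FIRST(RHS) \ {ε}) ∪ (FOLLOW(T) if ε ∈ FIRST(RHS), i.e. RHS ⇒* ε)
FIRST(S) = { ε }
FIRST(S ')') = { ')' }
ε ∉ FIRST(S ')'), so FOLLOW(T) is not added.
PREDICT(T → S ')') = { ')' }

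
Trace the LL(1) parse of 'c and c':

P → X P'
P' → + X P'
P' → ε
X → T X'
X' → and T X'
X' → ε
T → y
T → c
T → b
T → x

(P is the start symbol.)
LL(1) parsing maintains a stack (initially the start symbol over $) and the input. At each step: if the stack top is a terminal, match it against the current input token; if it is a non-terminal N, replace it with the RHS of M[N, lookahead] (the unique production whose predict set contains the lookahead).

Stack is shown with the top on the left.

Stack          Input      Action
--------------------------------
P $            c and c $  output P → X P'
X P' $         c and c $  output X → T X'
T X' P' $      c and c $  output T → c
c X' P' $      c and c $  match 'c'
X' P' $        and c $    output X' → and T X'
and T X' P' $  and c $    match 'and'
T X' P' $      c $        output T → c
c X' P' $      c $        match 'c'
X' P' $        $          output X' → ε
P' $           $          output P' → ε
$              $          accept

The string is accepted.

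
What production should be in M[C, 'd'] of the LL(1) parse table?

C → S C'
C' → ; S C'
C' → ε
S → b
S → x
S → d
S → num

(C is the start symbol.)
To find M[C, 'd'], we find productions for C where 'd' is in the predict set (PREDICT(N → α) = (FIRST(α) \ {ε}) ∪ (FOLLOW(N) if α ⇒* ε)).

Relevant sets:
  FIRST(S) = { 'b', 'd', 'num', 'x' }

C → S C': PREDICT = { 'b', 'd', 'num', 'x' }
  'd' is in predict set, so this production goes in M[C, 'd']

M[C, 'd'] = C → S C'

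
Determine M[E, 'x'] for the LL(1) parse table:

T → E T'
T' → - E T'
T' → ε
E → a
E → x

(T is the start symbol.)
E → x

To find M[E, 'x'], we find productions for E where 'x' is in the predict set (PREDICT(N → α) = (FIRST(α) \ {ε}) ∪ (FOLLOW(N) if α ⇒* ε)).

E → a: PREDICT = { 'a' }
E → x: PREDICT = { 'x' }
  'x' is in predict set, so this production goes in M[E, 'x']

M[E, 'x'] = E → x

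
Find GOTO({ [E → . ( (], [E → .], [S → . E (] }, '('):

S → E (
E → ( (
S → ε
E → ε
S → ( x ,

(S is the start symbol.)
{ [E → ( . (] }

GOTO(I, '(') = CLOSURE({ [A → αX.β] : [A → α.Xβ] ∈ I, X = '(' })

Items with dot before '(', with the dot advanced:
  [E → . ( (] → [E → ( . (]
Closure adds nothing (no advanced item has the dot before a non-terminal).

GOTO = { [E → ( . (] }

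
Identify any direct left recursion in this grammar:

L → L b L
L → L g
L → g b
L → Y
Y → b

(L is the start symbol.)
Yes, L is left-recursive

Direct left recursion occurs when N → N α for some non-terminal N (the right-hand side begins with the left-hand side itself).

L → L b L: LEFT RECURSIVE (starts with L)
L → L g: LEFT RECURSIVE (starts with L)
L → g b: starts with g
L → Y: starts with Y
Y → b: starts with b

The grammar has direct left recursion on: L.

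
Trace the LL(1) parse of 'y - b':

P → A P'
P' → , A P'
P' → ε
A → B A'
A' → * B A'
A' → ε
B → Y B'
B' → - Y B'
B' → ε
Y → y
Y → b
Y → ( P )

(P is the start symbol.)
LL(1) parsing maintains a stack (initially the start symbol over $) and the input. At each step: if the stack top is a terminal, match it against the current input token; if it is a non-terminal N, replace it with the RHS of M[N, lookahead] (the unique production whose predict set contains the lookahead).

Stack is shown with the top on the left.

Stack           Input    Action
-------------------------------
P $             y - b $  output P → A P'
A P' $          y - b $  output A → B A'
B A' P' $       y - b $  output B → Y B'
Y B' A' P' $    y - b $  output Y → y
y B' A' P' $    y - b $  match 'y'
B' A' P' $      - b $    output B' → - Y B'
- Y B' A' P' $  - b $    match '-'
Y B' A' P' $    b $      output Y → b
b B' A' P' $    b $      match 'b'
B' A' P' $      $        output B' → ε
A' P' $         $        output A' → ε
P' $            $        output P' → ε
$               $        accept

The string is accepted.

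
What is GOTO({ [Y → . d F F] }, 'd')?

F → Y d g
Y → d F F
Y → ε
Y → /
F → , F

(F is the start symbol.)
GOTO(I, 'd') = CLOSURE({ [A → αX.β] : [A → α.Xβ] ∈ I, X = 'd' })

Items with dot before 'd', with the dot advanced:
  [Y → . d F F] → [Y → d . F F]
Closure of the advanced items:
  [Y → d . F F] has the dot before F: add [F → . Y d g], [F → . , F]
  [F → . Y d g] has the dot before Y: add [Y → . d F F], [Y → .], [Y → . /]

GOTO = { [F → . , F], [F → . Y d g], [Y → . /], [Y → . d F F], [Y → .], [Y → d . F F] }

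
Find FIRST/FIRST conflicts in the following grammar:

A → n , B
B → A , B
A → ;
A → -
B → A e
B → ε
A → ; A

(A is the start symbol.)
A FIRST/FIRST conflict occurs when two productions N → α and N → β for the same non-terminal have FIRST(α) ∩ FIRST(β) ≠ ∅ (with ε ∈ FIRST of a nullable right-hand side, so two nullable alternatives also conflict).

FIRST sets of the non-terminals at (or reachable through a nullable prefix from) the front of some alternative:
  FIRST(A) = { '-', ';', 'n' }

Productions for A:
  A → n , B: FIRST = { 'n' }
  A → ;: FIRST = { ';' }
  A → -: FIRST = { '-' }
  A → ; A: FIRST = { ';' }
Productions for B:
  B → A , B: FIRST = { '-', ';', 'n' }
  B → A e: FIRST = { '-', ';', 'n' }
  B → ε: FIRST = { ε }

Conflict for A: A → ; and A → ; A
  Overlap: { ';' }
Conflict for B: B → A , B and B → A e
  Overlap: { '-', ';', 'n' }

Answer: Yes. A → ';' / A → ';' A on { ';' }; B → A ',' B / B → A e on { '-', ';', 'n' }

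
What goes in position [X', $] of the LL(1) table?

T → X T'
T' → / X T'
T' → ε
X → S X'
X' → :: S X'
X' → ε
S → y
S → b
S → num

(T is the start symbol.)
To find M[X', $], we find productions for X' where $ is in the predict set (PREDICT(N → α) = (FIRST(α) \ {ε}) ∪ (FOLLOW(N) if α ⇒* ε)).

Relevant sets:
  FOLLOW(X') = { $, '/' }

X' → :: S X': PREDICT = { '::' }
X' → ε: PREDICT = { $, '/' }
  $ is in predict set, so this production goes in M[X', $]

M[X', $] = X' → ε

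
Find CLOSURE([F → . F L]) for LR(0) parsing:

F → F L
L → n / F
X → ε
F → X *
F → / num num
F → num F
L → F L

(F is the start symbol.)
To compute CLOSURE, for each item [A → α.Bβ] where B is a non-terminal, add [B → .γ] for all productions B → γ; repeat for the newly added items until nothing changes.

Start with: [F → . F L]
  [F → . F L] has the dot before F: add [F → . X *], [F → . / num num], [F → . num F]
  [F → . X *] has the dot before X: add [X → .]
No further items can be added.

CLOSURE = { [F → . / num num], [F → . F L], [F → . X *], [F → . num F], [X → .] }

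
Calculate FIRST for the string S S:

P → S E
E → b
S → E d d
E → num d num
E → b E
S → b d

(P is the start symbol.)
{ 'b', 'num' }

FIRST sets of the non-terminals involved (from the grammar, by fixed-point iteration):
  FIRST(S) = { 'b', 'num' }

To compute FIRST(S S), process the symbols left to right:
Symbol S is a non-terminal. Add FIRST(S) \ {ε} = { 'b', 'num' }
S is not nullable (ε ∉ FIRST(S)), so stop here.
FIRST(S S) = { 'b', 'num' }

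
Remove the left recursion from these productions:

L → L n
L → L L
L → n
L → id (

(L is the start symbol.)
L is directly left-recursive. The standard transformation for
  A → A α₁ | ... | A α_m | β₁ | ... | β_n
is
  A  → β₁ A' | ... | β_n A'
  A' → α₁ A' | ... | α_m A' | ε

L → n becomes L → n L'
L → id ( becomes L → id ( L'
L → L n becomes L' → n L'
L → L L becomes L' → L L'
Add L' → ε

Resulting grammar:
L → n L'
L → id ( L'
L' → n L'
L' → L L'
L' → ε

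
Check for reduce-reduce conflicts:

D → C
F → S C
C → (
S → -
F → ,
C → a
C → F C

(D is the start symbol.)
No reduce-reduce conflicts

A reduce-reduce conflict occurs when an LR(0) state has two complete items [A → α .] and [B → β .] — both call for a reduction, and with no lookahead the parser cannot choose between them.

Augment with D' → D and build the canonical LR(0) collection (I0 = CLOSURE({[D' → . D]}), then GOTO on every symbol after a dot until no new states appear). It has 11 states:
  I0: { [C → . (], [C → . F C], [C → . a], [D → . C], [D' → . D], [F → . ,], [F → . S C], [S → . -] }  — shift
  I1: { [C → ( .] }  — reduce
  I2: { [F → , .] }  — reduce
  I3: { [S → - .] }  — reduce
  I4: { [D → C .] }  — reduce
  I5: { [D' → D .] }  — accept
  I6: { [C → . (], [C → . F C], [C → . a], [C → F . C], [F → . ,], [F → . S C], [S → . -] }  — shift
  I7: { [C → . (], [C → . F C], [C → . a], [F → . ,], [F → . S C], [F → S . C], [S → . -] }  — shift
  I8: { [C → a .] }  — reduce
  I9: { [F → S C .] }  — reduce
  I10: { [C → F C .] }  — reduce

No state contains more than one complete item.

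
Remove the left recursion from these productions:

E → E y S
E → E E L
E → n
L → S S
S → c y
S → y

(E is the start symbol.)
E → n E'
E' → y S E'
E' → E L E'
E' → ε
L → S S
S → c y
S → y

E is directly left-recursive. The standard transformation for
  A → A α₁ | ... | A α_m | β₁ | ... | β_n
is
  A  → β₁ A' | ... | β_n A'
  A' → α₁ A' | ... | α_m A' | ε

E → n becomes E → n E'
E → E y S becomes E' → y S E'
E → E E L becomes E' → E L E'
Add E' → ε

Productions for other non-terminals are unchanged:
  L → S S
  S → c y
  S → y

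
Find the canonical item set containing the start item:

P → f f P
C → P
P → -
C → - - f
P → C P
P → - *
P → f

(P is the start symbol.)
{ [C → . - - f], [C → . P], [P → . - *], [P → . -], [P → . C P], [P → . f f P], [P → . f], [P' → . P] }

First, augment the grammar with P' → P
I₀ = CLOSURE({ [P' → . P] }):
  [P' → . P] has the dot before P: add [P → . f f P], [P → . -], [P → . C P], [P → . - *], [P → . f]
  [P → . C P] has the dot before C: add [C → . P], [C → . - - f]
No further items can be added.

I₀ = { [C → . - - f], [C → . P], [P → . - *], [P → . -], [P → . C P], [P → . f f P], [P → . f], [P' → . P] }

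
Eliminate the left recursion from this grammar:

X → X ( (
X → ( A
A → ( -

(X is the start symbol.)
X is directly left-recursive. The standard transformation for
  A → A α₁ | ... | A α_m | β₁ | ... | β_n
is
  A  → β₁ A' | ... | β_n A'
  A' → α₁ A' | ... | α_m A' | ε

X → ( A becomes X → ( A X'
X → X ( ( becomes X' → ( ( X'
Add X' → ε

Productions for other non-terminals are unchanged:
  A → ( -

Resulting grammar:
X → ( A X'
X' → ( ( X'
X' → ε
A → ( -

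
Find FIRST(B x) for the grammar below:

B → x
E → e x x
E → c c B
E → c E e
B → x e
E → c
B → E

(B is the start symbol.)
FIRST sets of the non-terminals involved (from the grammar, by fixed-point iteration):
  FIRST(B) = { 'c', 'e', 'x' }

To compute FIRST(B x), process the symbols left to right:
Symbol B is a non-terminal. Add FIRST(B) \ {ε} = { 'c', 'e', 'x' }
B is not nullable (ε ∉ FIRST(B)), so stop here.
FIRST(B x) = { 'c', 'e', 'x' }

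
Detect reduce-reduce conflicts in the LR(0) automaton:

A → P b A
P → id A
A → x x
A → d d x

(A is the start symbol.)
A reduce-reduce conflict occurs when an LR(0) state has two complete items [A → α .] and [B → β .] — both call for a reduction, and with no lookahead the parser cannot choose between them.

Augment with A' → A and build the canonical LR(0) collection (I0 = CLOSURE({[A' → . A]}), then GOTO on every symbol after a dot until no new states appear). It has 12 states:
  I0: { [A → . P b A], [A → . d d x], [A → . x x], [A' → . A], [P → . id A] }  — shift
  I1: { [A' → A .] }  — accept
  I2: { [A → P . b A] }  — shift
  I3: { [A → d . d x] }  — shift
  I4: { [A → . P b A], [A → . d d x], [A → . x x], [P → . id A], [P → id . A] }  — shift
  I5: { [A → x . x] }  — shift
  I6: { [A → x x .] }  — reduce
  I7: { [P → id A .] }  — reduce
  I8: { [A → d d . x] }  — shift
  I9: { [A → d d x .] }  — reduce
  I10: { [A → . P b A], [A → . d d x], [A → . x x], [A → P b . A], [P → . id A] }  — shift
  I11: { [A → P b A .] }  — reduce

No state contains more than one complete item.

Answer: No reduce-reduce conflicts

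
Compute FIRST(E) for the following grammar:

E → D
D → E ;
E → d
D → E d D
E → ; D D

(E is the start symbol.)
{ ';', 'd' }

To compute FIRST(E), examine every production with E on the left-hand side, reading each right-hand side left to right until a non-nullable symbol is reached.

FIRST sets of the other non-terminals involved (by the same procedure, iterated to a fixed point):
  FIRST(D) = { ';', 'd' }

From E → D:
  - D is a non-terminal: add FIRST(D) \ {ε} = { ';', 'd' }
    D is not nullable, so stop
From E → d:
  - d is a terminal: add 'd' and stop
From E → ; D D:
  - ';' is a terminal: add ';' and stop

Collecting: FIRST(E) = { ';', 'd' }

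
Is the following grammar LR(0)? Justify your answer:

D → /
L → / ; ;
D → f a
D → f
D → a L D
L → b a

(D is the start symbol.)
No. Shift-reduce conflict between [D → f .] and [D → f . a]

Augment with D' → D and build the canonical LR(0) collection (I0 = CLOSURE({[D' → . D]}), then GOTO on every symbol after a dot until no new states appear). It has 13 states:
  I0: { [D → . /], [D → . a L D], [D → . f a], [D → . f], [D' → . D] }  — shift
  I1: { [D → / .] }  — reduce
  I2: { [D' → D .] }  — accept
  I3: { [D → a . L D], [L → . / ; ;], [L → . b a] }  — shift
  I4: { [D → f . a], [D → f .] }  — shift, reduce
  I5: { [D → f a .] }  — reduce
  I6: { [L → / . ; ;] }  — shift
  I7: { [D → . /], [D → . a L D], [D → . f a], [D → . f], [D → a L . D] }  — shift
  I8: { [L → b . a] }  — shift
  I9: { [L → b a .] }  — reduce
  I10: { [D → a L D .] }  — reduce
  I11: { [L → / ; . ;] }  — shift
  I12: { [L → / ; ; .] }  — reduce

Conflict in state I4:
  Shift-reduce conflict between [D → f .] and [D → f . a]
So the grammar is NOT LR(0).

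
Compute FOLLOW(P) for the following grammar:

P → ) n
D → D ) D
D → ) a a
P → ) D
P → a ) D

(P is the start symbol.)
{ $ }

P is the start symbol, so $ ∈ FOLLOW(P).
P does not occur on any right-hand side.

Taking the union: FOLLOW(P) = { $ }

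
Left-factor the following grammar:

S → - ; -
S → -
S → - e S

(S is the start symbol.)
S → - S'
S' → ; -
S' → ε
S' → e S

Left-factoring transforms A → αβ₁ | αβ₂ into A → αA' and A' → β₁ | β₂
(α is the longest common prefix among the alternatives). Repeat until
no nonterminal has two alternatives with a common prefix.

Round 1: S has alternatives sharing prefix '-'. Introduce S': S → - S'
  Add: S' → ; -
  Add: S' → ε
  Add: S' → e S

No remaining common prefixes — done.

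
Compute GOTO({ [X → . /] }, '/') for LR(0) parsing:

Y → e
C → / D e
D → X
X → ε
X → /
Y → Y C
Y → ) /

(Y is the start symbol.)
GOTO(I, '/') = CLOSURE({ [A → αX.β] : [A → α.Xβ] ∈ I, X = '/' })

Items with dot before '/', with the dot advanced:
  [X → . /] → [X → / .]
Closure adds nothing (no advanced item has the dot before a non-terminal).

GOTO = { [X → / .] }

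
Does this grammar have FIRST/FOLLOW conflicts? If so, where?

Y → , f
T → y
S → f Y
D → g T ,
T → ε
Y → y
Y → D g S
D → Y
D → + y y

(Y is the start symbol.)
No FIRST/FOLLOW conflicts.

A FIRST/FOLLOW conflict occurs when a non-terminal N has a nullable alternative N → β (β ⇒* ε) and another alternative N → α with FIRST(α) ∩ FOLLOW(N) ≠ ∅: on such a lookahead the parser cannot decide between expanding α and letting N vanish via β.

Nullable non-terminals: T.

T: nullable alternative(s) T → ε; FOLLOW(T) = { ',' }
  T → y: FIRST \ {ε} = { 'y' } — disjoint from FOLLOW(T)
  T → ε: FIRST \ {ε} = { } — this is the only nullable alternative, skip

D, S, Y have no nullable alternative, so no FIRST/FOLLOW check is needed there.

No FIRST/FOLLOW conflicts found.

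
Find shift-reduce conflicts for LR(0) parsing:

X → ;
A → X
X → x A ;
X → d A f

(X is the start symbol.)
No shift-reduce conflicts

A shift-reduce conflict occurs when an LR(0) state has both:
  - a complete (reduce) item [A → α .] (dot at the end), and
  - a shift item [B → β . c γ] (dot before a terminal).

Augment with X' → X and build the canonical LR(0) collection (I0 = CLOSURE({[X' → . X]}), then GOTO on every symbol after a dot until no new states appear). It has 10 states:
  I0: { [X → . ;], [X → . d A f], [X → . x A ;], [X' → . X] }  — shift
  I1: { [X → ; .] }  — reduce
  I2: { [X' → X .] }  — accept
  I3: { [A → . X], [X → . ;], [X → . d A f], [X → . x A ;], [X → d . A f] }  — shift
  I4: { [A → . X], [X → . ;], [X → . d A f], [X → . x A ;], [X → x . A ;] }  — shift
  I5: { [X → x A . ;] }  — shift
  I6: { [A → X .] }  — reduce
  I7: { [X → x A ; .] }  — reduce
  I8: { [X → d A . f] }  — shift
  I9: { [X → d A f .] }  — reduce

No state contains both a complete item and a shift item.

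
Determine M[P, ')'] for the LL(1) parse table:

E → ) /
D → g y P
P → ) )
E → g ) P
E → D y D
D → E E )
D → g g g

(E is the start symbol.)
To find M[P, ')'], we find productions for P where ')' is in the predict set (PREDICT(N → α) = (FIRST(α) \ {ε}) ∪ (FOLLOW(N) if α ⇒* ε)).

P → ) ): PREDICT = { ')' }
  ')' is in predict set, so this production goes in M[P, ')']

M[P, ')'] = P → ) )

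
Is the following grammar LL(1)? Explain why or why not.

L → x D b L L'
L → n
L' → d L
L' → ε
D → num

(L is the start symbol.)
No. Predict set conflict for L': { 'd' }

Relevant sets:
  FOLLOW(L') = { $, 'd' }

For L:
  PREDICT(L → x D b L L') = { 'x' }
  PREDICT(L → n) = { 'n' }
For L':
  PREDICT(L' → d L) = { 'd' }
  PREDICT(L' → ε) = { $, 'd' }
D has a single production, so nothing to check there.

Conflict found: Predict set conflict for L': { 'd' }
The grammar is NOT LL(1).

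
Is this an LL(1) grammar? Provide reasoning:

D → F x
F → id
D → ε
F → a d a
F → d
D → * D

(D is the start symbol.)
A grammar is LL(1) if for each non-terminal N with multiple productions, the predict sets of those productions are pairwise disjoint, where PREDICT(N → α) = (FIRST(α) \ {ε}) ∪ (FOLLOW(N) if α ⇒* ε).

Relevant sets:
  FIRST(F) = { 'a', 'd', 'id' }
  FOLLOW(D) = { $ }

For D:
  PREDICT(D → F x) = { 'a', 'd', 'id' }
  PREDICT(D → ε) = { $ }
  PREDICT(D → '*' D) = { '*' }
For F:
  PREDICT(F → id) = { 'id' }
  PREDICT(F → a d a) = { 'a' }
  PREDICT(F → d) = { 'd' }

All predict sets are disjoint. The grammar IS LL(1).

Answer: Yes, the grammar is LL(1).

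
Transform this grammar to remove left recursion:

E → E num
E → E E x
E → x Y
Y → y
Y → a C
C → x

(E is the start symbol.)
E → x Y E'
E' → num E'
E' → E x E'
E' → ε
Y → y
Y → a C
C → x

E is directly left-recursive. The standard transformation for
  A → A α₁ | ... | A α_m | β₁ | ... | β_n
is
  A  → β₁ A' | ... | β_n A'
  A' → α₁ A' | ... | α_m A' | ε

E → x Y becomes E → x Y E'
E → E num becomes E' → num E'
E → E E x becomes E' → E x E'
Add E' → ε

Productions for other non-terminals are unchanged:
  Y → y
  Y → a C
  C → x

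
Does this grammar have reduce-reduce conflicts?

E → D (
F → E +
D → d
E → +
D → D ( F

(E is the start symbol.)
Augment with E' → E and build the canonical LR(0) collection (I0 = CLOSURE({[E' → . E]}), then GOTO on every symbol after a dot until no new states appear). It has 9 states:
  I0: { [D → . D ( F], [D → . d], [E → . +], [E → . D (], [E' → . E] }  — shift
  I1: { [E → + .] }  — reduce
  I2: { [D → D . ( F], [E → D . (] }  — shift
  I3: { [E' → E .] }  — accept
  I4: { [D → d .] }  — reduce
  I5: { [D → . D ( F], [D → . d], [D → D ( . F], [E → . +], [E → . D (], [E → D ( .], [F → . E +] }  — shift, reduce
  I6: { [F → E . +] }  — shift
  I7: { [D → D ( F .] }  — reduce
  I8: { [F → E + .] }  — reduce

No state contains more than one complete item.

Answer: No reduce-reduce conflicts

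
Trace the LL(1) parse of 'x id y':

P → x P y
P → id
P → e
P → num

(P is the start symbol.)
Stack is shown with the top on the left.

Stack    Input     Action
-------------------------
P $      x id y $  output P → x P y
x P y $  x id y $  match 'x'
P y $    id y $    output P → id
id y $   id y $    match 'id'
y $      y $       match 'y'
$        $         accept

The string is accepted.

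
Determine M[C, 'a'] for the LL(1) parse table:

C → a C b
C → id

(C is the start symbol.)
C → a C b

To find M[C, 'a'], we find productions for C where 'a' is in the predict set (PREDICT(N → α) = (FIRST(α) \ {ε}) ∪ (FOLLOW(N) if α ⇒* ε)).

C → a C b: PREDICT = { 'a' }
  'a' is in predict set, so this production goes in M[C, 'a']
C → id: PREDICT = { 'id' }

M[C, 'a'] = C → a C b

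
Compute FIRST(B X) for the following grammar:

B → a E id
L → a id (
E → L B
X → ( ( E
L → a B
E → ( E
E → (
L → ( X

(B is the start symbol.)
FIRST sets of the non-terminals involved (from the grammar, by fixed-point iteration):
  FIRST(B) = { 'a' }

To compute FIRST(B X), process the symbols left to right:
Symbol B is a non-terminal. Add FIRST(B) \ {ε} = { 'a' }
B is not nullable (ε ∉ FIRST(B)), so stop here.
FIRST(B X) = { 'a' }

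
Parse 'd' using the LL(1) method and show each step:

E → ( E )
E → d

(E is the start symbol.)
LL(1) parsing maintains a stack (initially the start symbol over $) and the input. At each step: if the stack top is a terminal, match it against the current input token; if it is a non-terminal N, replace it with the RHS of M[N, lookahead] (the unique production whose predict set contains the lookahead).

Stack is shown with the top on the left.

Stack  Input  Action
--------------------
E $    d $    output E → d
d $    d $    match 'd'
$      $      accept

The string is accepted.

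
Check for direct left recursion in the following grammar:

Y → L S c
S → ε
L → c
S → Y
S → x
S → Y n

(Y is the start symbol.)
No direct left recursion

Direct left recursion occurs when N → N α for some non-terminal N (the right-hand side begins with the left-hand side itself).

Y → L S c: starts with L
S → ε: starts with ε
L → c: starts with c
S → Y: starts with Y
S → x: starts with x
S → Y n: starts with Y

No direct left recursion found.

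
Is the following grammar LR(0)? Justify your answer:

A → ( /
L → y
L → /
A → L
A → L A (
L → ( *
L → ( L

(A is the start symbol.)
A grammar is LR(0) if no state in the canonical LR(0) collection has:
  - both a shift item (dot before a terminal) and a complete item (shift-reduce conflict), or
  - two or more complete items (reduce-reduce conflict; the accept item [A' → A .] counts as a complete item here).

Augment with A' → A and build the canonical LR(0) collection (I0 = CLOSURE({[A' → . A]}), then GOTO on every symbol after a dot until no new states appear). It has 12 states:
  I0: { [A → . ( /], [A → . L A (], [A → . L], [A' → . A], [L → . ( *], [L → . ( L], [L → . /], [L → . y] }  — shift
  I1: { [A → ( . /], [L → ( . *], [L → ( . L], [L → . ( *], [L → . ( L], [L → . /], [L → . y] }  — shift
  I2: { [L → / .] }  — reduce
  I3: { [A' → A .] }  — accept
  I4: { [A → . ( /], [A → . L A (], [A → . L], [A → L . A (], [A → L .], [L → . ( *], [L → . ( L], [L → . /], [L → . y] }  — shift, reduce
  I5: { [L → y .] }  — reduce
  I6: { [A → L A . (] }  — shift
  I7: { [A → L A ( .] }  — reduce
  I8: { [L → ( . *], [L → ( . L], [L → . ( *], [L → . ( L], [L → . /], [L → . y] }  — shift
  I9: { [L → ( * .] }  — reduce
  I10: { [A → ( / .], [L → / .] }  — 2 reduces
  I11: { [L → ( L .] }  — reduce

Conflict in state I4:
  Shift-reduce conflict between [A → L .] and [A → . ( /]
So the grammar is NOT LR(0).

Answer: No. Shift-reduce conflict between [A → L .] and [A → . ( /]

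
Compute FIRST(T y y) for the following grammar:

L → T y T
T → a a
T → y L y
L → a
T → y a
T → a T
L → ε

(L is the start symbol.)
{ 'a', 'y' }

FIRST sets of the non-terminals involved (from the grammar, by fixed-point iteration):
  FIRST(T) = { 'a', 'y' }

To compute FIRST(T y y), process the symbols left to right:
Symbol T is a non-terminal. Add FIRST(T) \ {ε} = { 'a', 'y' }
T is not nullable (ε ∉ FIRST(T)), so stop here.
FIRST(T y y) = { 'a', 'y' }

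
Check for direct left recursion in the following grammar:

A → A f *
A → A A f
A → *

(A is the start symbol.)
Direct left recursion occurs when N → N α for some non-terminal N (the right-hand side begins with the left-hand side itself).

A → A f *: LEFT RECURSIVE (starts with A)
A → A A f: LEFT RECURSIVE (starts with A)
A → *: starts with '*'

The grammar has direct left recursion on: A.

Answer: Yes, A is left-recursive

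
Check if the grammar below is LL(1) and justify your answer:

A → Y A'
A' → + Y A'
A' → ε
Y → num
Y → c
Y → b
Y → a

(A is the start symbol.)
A grammar is LL(1) if for each non-terminal N with multiple productions, the predict sets of those productions are pairwise disjoint, where PREDICT(N → α) = (FIRST(α) \ {ε}) ∪ (FOLLOW(N) if α ⇒* ε).

Relevant sets:
  FOLLOW(A') = { $ }

For A':
  PREDICT(A' → '+' Y A') = { '+' }
  PREDICT(A' → ε) = { $ }
For Y:
  PREDICT(Y → num) = { 'num' }
  PREDICT(Y → c) = { 'c' }
  PREDICT(Y → b) = { 'b' }
  PREDICT(Y → a) = { 'a' }
A has a single production, so nothing to check there.

All predict sets are disjoint. The grammar IS LL(1).

Answer: Yes, the grammar is LL(1).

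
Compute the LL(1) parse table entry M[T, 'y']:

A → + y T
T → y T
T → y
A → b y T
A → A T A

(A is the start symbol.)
T → y T, T → y

To find M[T, 'y'], we find productions for T where 'y' is in the predict set (PREDICT(N → α) = (FIRST(α) \ {ε}) ∪ (FOLLOW(N) if α ⇒* ε)).

T → y T: PREDICT = { 'y' }
  'y' is in predict set, so this production goes in M[T, 'y']
T → y: PREDICT = { 'y' }
  'y' is in predict set, so this production goes in M[T, 'y']

M[T, 'y'] = T → y T, T → y  (a multiply-defined cell — the grammar is not LL(1))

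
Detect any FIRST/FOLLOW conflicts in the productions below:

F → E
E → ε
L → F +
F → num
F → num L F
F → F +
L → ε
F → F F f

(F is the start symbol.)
Yes. F → num with FOLLOW(F) on { 'num' }; F → num L F with FOLLOW(F) on { 'num' }; F → F '+' with FOLLOW(F) on { '+', 'f', 'num' }; F → F F f with FOLLOW(F) on { '+', 'f', 'num' }; L → F '+' with FOLLOW(L) on { '+', 'f', 'num' }

A FIRST/FOLLOW conflict occurs when a non-terminal N has a nullable alternative N → β (β ⇒* ε) and another alternative N → α with FIRST(α) ∩ FOLLOW(N) ≠ ∅: on such a lookahead the parser cannot decide between expanding α and letting N vanish via β.

Nullable non-terminals: E, F, L.
FIRST sets used below: FIRST(E) = { ε }, FIRST(F) = { '+', 'f', 'num', ε }
E has a nullable alternative but only one production, so nothing to check.

F: nullable alternative(s) F → E; FOLLOW(F) = { $, '+', 'f', 'num' }
  F → E: FIRST \ {ε} = { } — this is the only nullable alternative, skip
  F → num: FIRST \ {ε} = { 'num' } — overlaps FOLLOW(F) on { 'num' }: CONFLICT
  F → num L F: FIRST \ {ε} = { 'num' } — overlaps FOLLOW(F) on { 'num' }: CONFLICT
  F → F +: FIRST \ {ε} = { '+', 'f', 'num' } — overlaps FOLLOW(F) on { '+', 'f', 'num' }: CONFLICT
  F → F F f: FIRST \ {ε} = { '+', 'f', 'num' } — overlaps FOLLOW(F) on { '+', 'f', 'num' }: CONFLICT

L: nullable alternative(s) L → ε; FOLLOW(L) = { $, '+', 'f', 'num' }
  L → F +: FIRST \ {ε} = { '+', 'f', 'num' } — overlaps FOLLOW(L) on { '+', 'f', 'num' }: CONFLICT
  L → ε: FIRST \ {ε} = { } — this is the only nullable alternative, skip

So the grammar has 5 FIRST/FOLLOW conflicts (marked CONFLICT above).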